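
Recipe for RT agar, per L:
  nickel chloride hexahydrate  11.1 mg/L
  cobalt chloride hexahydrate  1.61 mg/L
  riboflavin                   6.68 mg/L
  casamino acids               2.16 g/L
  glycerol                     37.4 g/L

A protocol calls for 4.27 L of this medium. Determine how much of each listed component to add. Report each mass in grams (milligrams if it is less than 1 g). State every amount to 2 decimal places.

nickel chloride hexahydrate 47.40 mg; cobalt chloride hexahydrate 6.87 mg; riboflavin 28.52 mg; casamino acids 9.22 g; glycerol 159.70 g

Scale factor relative to 1 L: 4.27.
nickel chloride hexahydrate: 11.1 mg/L × 4.27 L = 47.40 mg
cobalt chloride hexahydrate: 1.61 mg/L × 4.27 L = 6.87 mg
riboflavin: 6.68 mg/L × 4.27 L = 28.52 mg
casamino acids: 2.16 g/L × 4.27 L = 9.22 g
glycerol: 37.4 g/L × 4.27 L = 159.70 g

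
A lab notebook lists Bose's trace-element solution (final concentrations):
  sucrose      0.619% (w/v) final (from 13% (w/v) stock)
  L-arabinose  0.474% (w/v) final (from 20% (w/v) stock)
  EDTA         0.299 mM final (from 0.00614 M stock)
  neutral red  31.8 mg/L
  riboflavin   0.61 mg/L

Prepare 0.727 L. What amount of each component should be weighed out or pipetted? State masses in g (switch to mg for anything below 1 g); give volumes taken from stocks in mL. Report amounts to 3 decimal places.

sucrose 34.616 mL; L-arabinose 17.230 mL; EDTA 35.403 mL; neutral red 23.119 mg; riboflavin 0.443 mg

Scale factor relative to 1 L: 0.727.
sucrose: C1V1 = C2V2 → 0.619% ÷ 13% × 727 mL = 34.616 mL
L-arabinose: V = C2·V2/C1 = 0.474% ÷ 20% × 727 mL = 17.230 mL
EDTA: dilute stock: 0.299 mM × 727 mL ÷ 6.14 mM = 35.403 mL
neutral red: 31.8 mg/L × 0.727 L = 23.119 mg
riboflavin: 0.61 mg/L × 0.727 L = 0.443 mg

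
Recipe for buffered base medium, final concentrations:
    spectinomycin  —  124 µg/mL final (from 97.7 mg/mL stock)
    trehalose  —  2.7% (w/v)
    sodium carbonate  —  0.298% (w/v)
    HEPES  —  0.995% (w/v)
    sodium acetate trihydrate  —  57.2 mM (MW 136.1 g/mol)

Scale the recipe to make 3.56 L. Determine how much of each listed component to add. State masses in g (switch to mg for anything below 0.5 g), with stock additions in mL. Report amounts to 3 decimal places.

Scale factor relative to 1 L: 3.56.
spectinomycin: C1V1 = C2V2 → 124 µg/mL × 3560 mL ÷ 97700 µg/mL = 4.518 mL
trehalose: 2.7 g per 100 mL × 3560 mL ÷ 100 = 96.120 g
sodium carbonate: 0.298 g per 100 mL × 3560 mL ÷ 100 = 10.609 g
HEPES: 0.995% w/v = 9.95 g/L → 9.95 × 3.56 L = 35.422 g
sodium acetate trihydrate: 57.2 mmol/L × 136.1 g/mol × 3.56 L ÷ 1000 = 27.714 g

spectinomycin 4.518 mL; trehalose 96.120 g; sodium carbonate 10.609 g; HEPES 35.422 g; sodium acetate trihydrate 27.714 g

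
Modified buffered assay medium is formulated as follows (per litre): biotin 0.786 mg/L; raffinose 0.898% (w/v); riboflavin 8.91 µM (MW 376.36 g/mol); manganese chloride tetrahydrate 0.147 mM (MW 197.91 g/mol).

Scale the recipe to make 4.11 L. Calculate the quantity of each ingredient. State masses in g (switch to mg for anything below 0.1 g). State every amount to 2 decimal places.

biotin 3.23 mg; raffinose 36.91 g; riboflavin 13.78 mg; manganese chloride tetrahydrate 0.12 g

Working volume: 4.11 L.
biotin: 0.786 mg/L × 4.11 L = 3.23 mg
raffinose: 0.898 g per 100 mL × 4110 mL ÷ 100 = 36.91 g
riboflavin: 8.91 µmol/L × 376.36 g/mol × 4.11 L ÷ 1000 = 13.78 mg
manganese chloride tetrahydrate: 0.147 mmol/L × 197.91 g/mol × 4.11 L ÷ 1000 = 0.12 g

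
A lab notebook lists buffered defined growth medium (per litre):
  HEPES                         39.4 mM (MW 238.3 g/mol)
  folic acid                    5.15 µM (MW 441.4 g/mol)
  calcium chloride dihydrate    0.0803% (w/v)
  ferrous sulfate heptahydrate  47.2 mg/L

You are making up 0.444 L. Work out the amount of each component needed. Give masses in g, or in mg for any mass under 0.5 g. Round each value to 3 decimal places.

HEPES 4.169 g; folic acid 1.009 mg; calcium chloride dihydrate 356.532 mg; ferrous sulfate heptahydrate 20.957 mg

Scale factor relative to 1 L: 0.444.
HEPES: 39.4 mmol/L × 238.3 g/mol × 0.444 L ÷ 1000 = 4.169 g
folic acid: 5.15 µmol/L × 441.4 g/mol × 0.444 L ÷ 1000 = 1.009 mg
calcium chloride dihydrate: 0.0803% w/v = 0.803 g/L → 0.803 × 0.444 L = 0.356532 g = 356.532 mg
ferrous sulfate heptahydrate: 47.2 mg/L × 0.444 L = 20.957 mg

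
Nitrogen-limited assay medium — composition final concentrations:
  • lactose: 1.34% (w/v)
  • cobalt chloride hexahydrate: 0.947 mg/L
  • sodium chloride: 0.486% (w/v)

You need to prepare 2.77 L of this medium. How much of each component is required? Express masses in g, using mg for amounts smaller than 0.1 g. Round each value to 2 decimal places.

lactose 37.12 g; cobalt chloride hexahydrate 2.62 mg; sodium chloride 13.46 g

Scale factor relative to 1 L: 2.77.
lactose: 1.34% w/v = 13.4 g/L → 13.4 × 2.77 L = 37.12 g
cobalt chloride hexahydrate: 0.947 mg/L × 2.77 L = 2.62 mg
sodium chloride: 0.486% w/v = 4.86 g/L → 4.86 × 2.77 L = 13.46 g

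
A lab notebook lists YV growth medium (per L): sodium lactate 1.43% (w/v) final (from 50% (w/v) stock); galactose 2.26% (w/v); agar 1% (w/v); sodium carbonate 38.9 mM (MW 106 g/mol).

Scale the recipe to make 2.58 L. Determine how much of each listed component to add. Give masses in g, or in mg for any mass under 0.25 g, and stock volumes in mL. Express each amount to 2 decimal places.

sodium lactate 73.79 mL; galactose 58.31 g; agar 25.80 g; sodium carbonate 10.64 g

Working volume: 2.58 L.
sodium lactate: dilute stock: 1.43% ÷ 50% × 2580 mL = 73.79 mL
galactose: 2.26 g per 100 mL × 2580 mL ÷ 100 = 58.31 g
agar: 1 g per 100 mL × 2580 mL ÷ 100 = 25.80 g
sodium carbonate: 38.9 mmol/L × 106 g/mol × 2.58 L ÷ 1000 = 10.64 g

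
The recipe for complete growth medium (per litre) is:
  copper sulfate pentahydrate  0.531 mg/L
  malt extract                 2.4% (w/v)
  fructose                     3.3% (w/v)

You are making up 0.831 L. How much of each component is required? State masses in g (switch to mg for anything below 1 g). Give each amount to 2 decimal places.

Working volume: 0.831 L.
copper sulfate pentahydrate: 0.531 mg/L × 0.831 L = 0.44 mg
malt extract: 2.4 g per 100 mL × 831 mL ÷ 100 = 19.94 g
fructose: 3.3% w/v = 33 g/L → 33 × 0.831 L = 27.42 g

copper sulfate pentahydrate 0.44 mg; malt extract 19.94 g; fructose 27.42 g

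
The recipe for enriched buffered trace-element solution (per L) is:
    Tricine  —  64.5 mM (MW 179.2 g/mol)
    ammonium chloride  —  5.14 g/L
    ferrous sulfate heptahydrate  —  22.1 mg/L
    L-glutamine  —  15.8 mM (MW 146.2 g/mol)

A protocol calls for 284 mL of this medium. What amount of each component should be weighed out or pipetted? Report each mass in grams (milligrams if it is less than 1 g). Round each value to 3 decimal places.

Tricine 3.283 g; ammonium chloride 1.460 g; ferrous sulfate heptahydrate 6.276 mg; L-glutamine 656.029 mg

Scale factor relative to 1 L: 0.284.
Tricine: 64.5 mmol/L × 179.2 g/mol × 0.284 L ÷ 1000 = 3.283 g
ammonium chloride: 5.14 g/L × 0.284 L = 1.460 g
ferrous sulfate heptahydrate: 22.1 mg/L × 0.284 L = 6.276 mg
L-glutamine: 15.8 mmol/L × 146.2 mg/mmol × 0.284 L = 656.029 mg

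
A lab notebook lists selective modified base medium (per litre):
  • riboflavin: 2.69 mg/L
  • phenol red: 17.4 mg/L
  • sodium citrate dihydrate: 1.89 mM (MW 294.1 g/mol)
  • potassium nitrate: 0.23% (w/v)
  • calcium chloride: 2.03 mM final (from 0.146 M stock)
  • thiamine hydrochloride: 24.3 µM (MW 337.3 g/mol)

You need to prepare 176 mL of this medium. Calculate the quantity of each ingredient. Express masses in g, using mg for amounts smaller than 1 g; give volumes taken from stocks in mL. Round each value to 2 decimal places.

riboflavin 0.47 mg; phenol red 3.06 mg; sodium citrate dihydrate 97.83 mg; potassium nitrate 404.80 mg; calcium chloride 2.45 mL; thiamine hydrochloride 1.44 mg

Target volume = 176 mL = 0.176 L.
riboflavin: 2.69 mg/L × 0.176 L = 0.47 mg
phenol red: 17.4 mg/L × 0.176 L = 3.06 mg
sodium citrate dihydrate: 1.89 mmol/L × 294.1 mg/mmol × 0.176 L = 97.83 mg
potassium nitrate: 0.23 g per 100 mL × 176 mL ÷ 100 = 0.4048 g = 404.80 mg
calcium chloride: V = C2·V2/C1 = 2.03 mM × 176 mL ÷ 146 mM = 2.45 mL
thiamine hydrochloride: 24.3 µmol/L × 337.3 g/mol × 0.176 L ÷ 1000 = 1.44 mg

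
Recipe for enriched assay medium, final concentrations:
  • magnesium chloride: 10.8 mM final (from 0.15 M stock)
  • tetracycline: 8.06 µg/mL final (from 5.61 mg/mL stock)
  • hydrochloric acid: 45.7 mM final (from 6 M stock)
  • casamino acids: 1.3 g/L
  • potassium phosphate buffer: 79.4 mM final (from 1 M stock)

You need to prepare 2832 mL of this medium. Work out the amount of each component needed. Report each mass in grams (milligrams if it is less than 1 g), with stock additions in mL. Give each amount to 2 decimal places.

magnesium chloride 203.90 mL; tetracycline 4.07 mL; hydrochloric acid 21.57 mL; casamino acids 3.68 g; potassium phosphate buffer 224.86 mL

Scale factor relative to 1 L: 2.832.
magnesium chloride: dilute stock: 10.8 mM × 2832 mL ÷ 150 mM = 203.90 mL
tetracycline: C1V1 = C2V2 → 8.06 µg/mL × 2832 mL ÷ 5610 µg/mL = 4.07 mL
hydrochloric acid: dilute stock: 45.7 mM × 2832 mL ÷ 6000 mM = 21.57 mL
casamino acids: 1.3 g/L × 2.832 L = 3.68 g
potassium phosphate buffer: dilute stock: 79.4 mM × 2832 mL ÷ 1000 mM = 224.86 mL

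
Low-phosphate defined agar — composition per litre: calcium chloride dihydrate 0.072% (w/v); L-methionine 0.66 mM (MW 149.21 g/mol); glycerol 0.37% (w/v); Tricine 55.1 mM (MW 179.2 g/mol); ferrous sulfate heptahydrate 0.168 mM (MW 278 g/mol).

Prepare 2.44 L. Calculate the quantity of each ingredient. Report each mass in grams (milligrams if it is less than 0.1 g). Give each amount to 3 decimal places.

calcium chloride dihydrate 1.757 g; L-methionine 0.240 g; glycerol 9.028 g; Tricine 24.092 g; ferrous sulfate heptahydrate 0.114 g

Scale factor relative to 1 L: 2.44.
calcium chloride dihydrate: 0.072 g per 100 mL × 2440 mL ÷ 100 = 1.757 g
L-methionine: 0.66 mmol/L × 149.21 g/mol × 2.44 L ÷ 1000 = 0.240 g
glycerol: 0.37% w/v = 3.7 g/L → 3.7 × 2.44 L = 9.028 g
Tricine: 55.1 mmol/L × 179.2 g/mol × 2.44 L ÷ 1000 = 24.092 g
ferrous sulfate heptahydrate: 0.168 mmol/L × 278 g/mol × 2.44 L ÷ 1000 = 0.114 g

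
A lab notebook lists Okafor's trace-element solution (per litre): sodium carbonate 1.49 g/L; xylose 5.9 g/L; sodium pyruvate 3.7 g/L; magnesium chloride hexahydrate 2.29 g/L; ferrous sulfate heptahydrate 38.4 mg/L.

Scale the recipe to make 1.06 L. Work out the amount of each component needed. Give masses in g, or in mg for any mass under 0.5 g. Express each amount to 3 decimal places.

Working volume: 1.06 L.
sodium carbonate: 1.49 g/L × 1.06 L = 1.579 g
xylose: 5.9 g/L × 1.06 L = 6.254 g
sodium pyruvate: 3.7 g/L × 1.06 L = 3.922 g
magnesium chloride hexahydrate: 2.29 g/L × 1.06 L = 2.427 g
ferrous sulfate heptahydrate: 38.4 mg/L × 1.06 L = 40.704 mg

sodium carbonate 1.579 g; xylose 6.254 g; sodium pyruvate 3.922 g; magnesium chloride hexahydrate 2.427 g; ferrous sulfate heptahydrate 40.704 mg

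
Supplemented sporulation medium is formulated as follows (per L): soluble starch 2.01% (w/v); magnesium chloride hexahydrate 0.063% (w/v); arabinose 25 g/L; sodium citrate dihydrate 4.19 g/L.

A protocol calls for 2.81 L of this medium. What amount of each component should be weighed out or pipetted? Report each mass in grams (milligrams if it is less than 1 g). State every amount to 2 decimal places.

soluble starch 56.48 g; magnesium chloride hexahydrate 1.77 g; arabinose 70.25 g; sodium citrate dihydrate 11.77 g

Working volume: 2.81 L.
soluble starch: 2.01 g per 100 mL × 2810 mL ÷ 100 = 56.48 g
magnesium chloride hexahydrate: 0.063 g per 100 mL × 2810 mL ÷ 100 = 1.77 g
arabinose: 25 g/L × 2.81 L = 70.25 g
sodium citrate dihydrate: 4.19 g/L × 2.81 L = 11.77 g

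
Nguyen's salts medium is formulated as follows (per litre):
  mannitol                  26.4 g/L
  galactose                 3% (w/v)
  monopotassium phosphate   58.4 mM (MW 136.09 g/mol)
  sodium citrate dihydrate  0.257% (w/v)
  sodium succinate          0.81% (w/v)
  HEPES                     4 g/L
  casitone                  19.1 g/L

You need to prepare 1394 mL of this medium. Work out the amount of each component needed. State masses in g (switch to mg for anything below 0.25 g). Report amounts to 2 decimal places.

Target volume = 1394 mL = 1.394 L.
mannitol: 26.4 g/L × 1.394 L = 36.80 g
galactose: 3 g per 100 mL × 1394 mL ÷ 100 = 41.82 g
monopotassium phosphate: 58.4 mmol/L × 136.09 g/mol × 1.394 L ÷ 1000 = 11.08 g
sodium citrate dihydrate: 0.257% w/v = 2.57 g/L → 2.57 × 1.394 L = 3.58 g
sodium succinate: 0.81% w/v = 8.1 g/L → 8.1 × 1.394 L = 11.29 g
HEPES: 4 g/L × 1.394 L = 5.58 g
casitone: 19.1 g/L × 1.394 L = 26.63 g

mannitol 36.80 g; galactose 41.82 g; monopotassium phosphate 11.08 g; sodium citrate dihydrate 3.58 g; sodium succinate 11.29 g; HEPES 5.58 g; casitone 26.63 g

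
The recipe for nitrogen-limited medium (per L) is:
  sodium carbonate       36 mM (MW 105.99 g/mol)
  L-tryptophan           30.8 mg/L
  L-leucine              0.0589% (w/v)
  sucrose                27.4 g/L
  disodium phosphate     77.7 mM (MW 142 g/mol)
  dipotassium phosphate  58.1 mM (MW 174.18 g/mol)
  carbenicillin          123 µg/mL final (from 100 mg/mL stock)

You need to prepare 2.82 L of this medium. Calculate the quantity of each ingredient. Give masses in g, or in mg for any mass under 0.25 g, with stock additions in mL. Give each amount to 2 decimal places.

Working volume: 2.82 L.
sodium carbonate: 36 mmol/L × 105.99 g/mol × 2.82 L ÷ 1000 = 10.76 g
L-tryptophan: 30.8 mg/L × 2.82 L = 86.86 mg
L-leucine: 0.0589% w/v = 0.589 g/L → 0.589 × 2.82 L = 1.66 g
sucrose: 27.4 g/L × 2.82 L = 77.27 g
disodium phosphate: 77.7 mmol/L × 142 g/mol × 2.82 L ÷ 1000 = 31.11 g
dipotassium phosphate: 58.1 mmol/L × 174.18 g/mol × 2.82 L ÷ 1000 = 28.54 g
carbenicillin: dilute stock: 123 µg/mL × 2820 mL ÷ 100000 µg/mL = 3.47 mL

sodium carbonate 10.76 g; L-tryptophan 86.86 mg; L-leucine 1.66 g; sucrose 77.27 g; disodium phosphate 31.11 g; dipotassium phosphate 28.54 g; carbenicillin 3.47 mL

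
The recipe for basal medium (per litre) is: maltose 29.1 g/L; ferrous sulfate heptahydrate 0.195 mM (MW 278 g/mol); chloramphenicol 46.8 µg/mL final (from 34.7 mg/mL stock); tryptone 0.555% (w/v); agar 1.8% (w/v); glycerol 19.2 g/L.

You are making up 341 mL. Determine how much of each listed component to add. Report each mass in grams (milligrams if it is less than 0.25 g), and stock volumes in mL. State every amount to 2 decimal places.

maltose 9.92 g; ferrous sulfate heptahydrate 18.49 mg; chloramphenicol 0.46 mL; tryptone 1.89 g; agar 6.14 g; glycerol 6.55 g

Scale factor relative to 1 L: 0.341.
maltose: 29.1 g/L × 0.341 L = 9.92 g
ferrous sulfate heptahydrate: 0.195 mmol/L × 278 mg/mmol × 0.341 L = 18.49 mg
chloramphenicol: dilute stock: 46.8 µg/mL × 341 mL ÷ 34700 µg/mL = 0.46 mL
tryptone: 0.555 g per 100 mL × 341 mL ÷ 100 = 1.89 g
agar: 1.8 g per 100 mL × 341 mL ÷ 100 = 6.14 g
glycerol: 19.2 g/L × 0.341 L = 6.55 g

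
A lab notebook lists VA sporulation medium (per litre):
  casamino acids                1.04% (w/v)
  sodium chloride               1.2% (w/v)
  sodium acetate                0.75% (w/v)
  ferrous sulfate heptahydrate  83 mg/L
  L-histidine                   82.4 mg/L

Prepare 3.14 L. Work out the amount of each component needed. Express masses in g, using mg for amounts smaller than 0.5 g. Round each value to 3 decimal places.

casamino acids 32.656 g; sodium chloride 37.680 g; sodium acetate 23.550 g; ferrous sulfate heptahydrate 260.620 mg; L-histidine 258.736 mg

Working volume: 3.14 L.
casamino acids: 1.04 g per 100 mL × 3140 mL ÷ 100 = 32.656 g
sodium chloride: 1.2% w/v = 12 g/L → 12 × 3.14 L = 37.680 g
sodium acetate: 0.75% w/v = 7.5 g/L → 7.5 × 3.14 L = 23.550 g
ferrous sulfate heptahydrate: 83 mg/L × 3.14 L = 260.620 mg
L-histidine: 82.4 mg/L × 3.14 L = 258.736 mg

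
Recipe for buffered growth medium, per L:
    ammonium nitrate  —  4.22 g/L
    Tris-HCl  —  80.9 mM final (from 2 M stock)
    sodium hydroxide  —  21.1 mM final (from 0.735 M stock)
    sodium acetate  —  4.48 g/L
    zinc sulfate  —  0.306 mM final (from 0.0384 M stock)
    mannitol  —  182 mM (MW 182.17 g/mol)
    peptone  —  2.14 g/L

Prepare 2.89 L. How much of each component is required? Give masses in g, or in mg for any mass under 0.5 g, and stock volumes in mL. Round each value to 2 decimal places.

ammonium nitrate 12.20 g; Tris-HCl 116.90 mL; sodium hydroxide 82.96 mL; sodium acetate 12.95 g; zinc sulfate 23.03 mL; mannitol 95.82 g; peptone 6.18 g

Working volume: 2.89 L.
ammonium nitrate: 4.22 g/L × 2.89 L = 12.20 g
Tris-HCl: V = C2·V2/C1 = 80.9 mM × 2890 mL ÷ 2000 mM = 116.90 mL
sodium hydroxide: V = C2·V2/C1 = 21.1 mM × 2890 mL ÷ 735 mM = 82.96 mL
sodium acetate: 4.48 g/L × 2.89 L = 12.95 g
zinc sulfate: C1V1 = C2V2 → 0.306 mM × 2890 mL ÷ 38.4 mM = 23.03 mL
mannitol: 182 mmol/L × 182.17 g/mol × 2.89 L ÷ 1000 = 95.82 g
peptone: 2.14 g/L × 2.89 L = 6.18 g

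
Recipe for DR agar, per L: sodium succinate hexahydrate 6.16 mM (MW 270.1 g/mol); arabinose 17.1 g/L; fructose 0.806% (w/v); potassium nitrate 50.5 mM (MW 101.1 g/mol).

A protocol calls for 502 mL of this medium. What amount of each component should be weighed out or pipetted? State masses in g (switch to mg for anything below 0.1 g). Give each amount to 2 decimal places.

Working volume: 502 mL = 0.502 L.
sodium succinate hexahydrate: 6.16 mmol/L × 270.1 g/mol × 0.502 L ÷ 1000 = 0.84 g
arabinose: 17.1 g/L × 0.502 L = 8.58 g
fructose: 0.806% w/v = 8.06 g/L → 8.06 × 0.502 L = 4.05 g
potassium nitrate: 50.5 mmol/L × 101.1 g/mol × 0.502 L ÷ 1000 = 2.56 g

sodium succinate hexahydrate 0.84 g; arabinose 8.58 g; fructose 4.05 g; potassium nitrate 2.56 g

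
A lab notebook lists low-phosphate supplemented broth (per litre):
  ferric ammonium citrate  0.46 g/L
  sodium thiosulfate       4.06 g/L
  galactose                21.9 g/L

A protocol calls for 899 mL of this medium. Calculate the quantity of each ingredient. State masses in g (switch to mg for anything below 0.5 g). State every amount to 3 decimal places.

ferric ammonium citrate 413.540 mg; sodium thiosulfate 3.650 g; galactose 19.688 g

Working volume: 899 mL = 0.899 L.
ferric ammonium citrate: 0.46 g/L × 0.899 L = 0.41354 g = 413.540 mg
sodium thiosulfate: 4.06 g/L × 0.899 L = 3.650 g
galactose: 21.9 g/L × 0.899 L = 19.688 g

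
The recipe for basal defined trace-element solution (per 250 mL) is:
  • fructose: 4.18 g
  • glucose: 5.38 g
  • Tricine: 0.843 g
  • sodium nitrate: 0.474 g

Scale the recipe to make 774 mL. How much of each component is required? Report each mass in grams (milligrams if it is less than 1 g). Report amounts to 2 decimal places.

fructose 12.94 g; glucose 16.66 g; Tricine 2.61 g; sodium nitrate 1.47 g

Scale factor = 774 mL / 250 mL = 3.096.
fructose: 4.18 g × (774 mL / 250 mL) = 12.94 g
glucose: 5.38 g × (774 mL / 250 mL) = 16.66 g
Tricine: 0.843 g × (774 mL / 250 mL) = 2.61 g
sodium nitrate: 0.474 g × (774 mL / 250 mL) = 1.47 g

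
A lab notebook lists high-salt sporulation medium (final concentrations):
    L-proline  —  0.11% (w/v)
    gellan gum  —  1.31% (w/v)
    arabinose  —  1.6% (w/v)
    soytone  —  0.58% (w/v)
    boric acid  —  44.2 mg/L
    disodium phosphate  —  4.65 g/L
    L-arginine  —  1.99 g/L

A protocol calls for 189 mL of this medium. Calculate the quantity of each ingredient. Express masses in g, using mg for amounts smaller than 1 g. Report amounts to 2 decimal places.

Scale factor relative to 1 L: 0.189.
L-proline: 0.11% w/v = 1.1 g/L → 1.1 × 0.189 L = 0.2079 g = 207.90 mg
gellan gum: 1.31% w/v = 13.1 g/L → 13.1 × 0.189 L = 2.48 g
arabinose: 1.6% w/v = 16 g/L → 16 × 0.189 L = 3.02 g
soytone: 0.58% w/v = 5.8 g/L → 5.8 × 0.189 L = 1.10 g
boric acid: 44.2 mg/L × 0.189 L = 8.35 mg
disodium phosphate: 4.65 g/L × 0.189 L = 0.87885 g = 878.85 mg
L-arginine: 1.99 g/L × 0.189 L = 0.37611 g = 376.11 mg

L-proline 207.90 mg; gellan gum 2.48 g; arabinose 3.02 g; soytone 1.10 g; boric acid 8.35 mg; disodium phosphate 878.85 mg; L-arginine 376.11 mg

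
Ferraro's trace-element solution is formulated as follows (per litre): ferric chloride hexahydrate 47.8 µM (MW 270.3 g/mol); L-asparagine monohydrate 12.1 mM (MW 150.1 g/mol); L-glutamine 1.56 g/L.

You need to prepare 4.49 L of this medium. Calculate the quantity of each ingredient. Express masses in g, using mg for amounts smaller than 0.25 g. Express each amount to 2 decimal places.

ferric chloride hexahydrate 58.01 mg; L-asparagine monohydrate 8.15 g; L-glutamine 7.00 g

Working volume: 4.49 L.
ferric chloride hexahydrate: 47.8 µmol/L × 270.3 g/mol × 4.49 L ÷ 1000 = 58.01 mg
L-asparagine monohydrate: 12.1 mmol/L × 150.1 g/mol × 4.49 L ÷ 1000 = 8.15 g
L-glutamine: 1.56 g/L × 4.49 L = 7.00 g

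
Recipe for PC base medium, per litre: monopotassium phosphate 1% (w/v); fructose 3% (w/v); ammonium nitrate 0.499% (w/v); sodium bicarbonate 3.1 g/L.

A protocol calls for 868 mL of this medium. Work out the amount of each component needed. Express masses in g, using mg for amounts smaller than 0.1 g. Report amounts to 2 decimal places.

monopotassium phosphate 8.68 g; fructose 26.04 g; ammonium nitrate 4.33 g; sodium bicarbonate 2.69 g

Target volume = 868 mL = 0.868 L.
monopotassium phosphate: 1 g per 100 mL × 868 mL ÷ 100 = 8.68 g
fructose: 3 g per 100 mL × 868 mL ÷ 100 = 26.04 g
ammonium nitrate: 0.499% w/v = 4.99 g/L → 4.99 × 0.868 L = 4.33 g
sodium bicarbonate: 3.1 g/L × 0.868 L = 2.69 g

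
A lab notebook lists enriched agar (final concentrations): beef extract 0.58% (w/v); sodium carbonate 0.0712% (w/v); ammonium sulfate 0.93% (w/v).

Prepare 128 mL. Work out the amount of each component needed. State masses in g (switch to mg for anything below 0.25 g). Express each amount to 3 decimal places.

Target volume = 128 mL = 0.128 L.
beef extract: 0.58 g per 100 mL × 128 mL ÷ 100 = 0.742 g
sodium carbonate: 0.0712 g per 100 mL × 128 mL ÷ 100 = 0.091136 g = 91.136 mg
ammonium sulfate: 0.93% w/v = 9.3 g/L → 9.3 × 0.128 L = 1.190 g

beef extract 0.742 g; sodium carbonate 91.136 mg; ammonium sulfate 1.190 g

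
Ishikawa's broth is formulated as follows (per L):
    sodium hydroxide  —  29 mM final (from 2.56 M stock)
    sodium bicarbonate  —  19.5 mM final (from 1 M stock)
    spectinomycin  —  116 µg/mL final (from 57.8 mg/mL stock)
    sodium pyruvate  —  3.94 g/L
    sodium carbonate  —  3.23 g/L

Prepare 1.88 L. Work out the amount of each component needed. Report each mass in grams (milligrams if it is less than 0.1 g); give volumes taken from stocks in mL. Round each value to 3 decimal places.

sodium hydroxide 21.297 mL; sodium bicarbonate 36.660 mL; spectinomycin 3.773 mL; sodium pyruvate 7.407 g; sodium carbonate 6.072 g

Scale factor relative to 1 L: 1.88.
sodium hydroxide: V = C2·V2/C1 = 29 mM × 1880 mL ÷ 2560 mM = 21.297 mL
sodium bicarbonate: dilute stock: 19.5 mM × 1880 mL ÷ 1000 mM = 36.660 mL
spectinomycin: dilute stock: 116 µg/mL × 1880 mL ÷ 57800 µg/mL = 3.773 mL
sodium pyruvate: 3.94 g/L × 1.88 L = 7.407 g
sodium carbonate: 3.23 g/L × 1.88 L = 6.072 g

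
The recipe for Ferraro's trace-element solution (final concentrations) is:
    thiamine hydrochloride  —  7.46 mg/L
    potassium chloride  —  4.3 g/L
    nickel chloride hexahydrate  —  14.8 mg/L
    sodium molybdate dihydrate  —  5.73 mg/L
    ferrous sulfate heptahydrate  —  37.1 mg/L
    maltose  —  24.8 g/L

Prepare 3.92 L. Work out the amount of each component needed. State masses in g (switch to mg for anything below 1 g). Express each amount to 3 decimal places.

Working volume: 3.92 L.
thiamine hydrochloride: 7.46 mg/L × 3.92 L = 29.243 mg
potassium chloride: 4.3 g/L × 3.92 L = 16.856 g
nickel chloride hexahydrate: 14.8 mg/L × 3.92 L = 58.016 mg
sodium molybdate dihydrate: 5.73 mg/L × 3.92 L = 22.462 mg
ferrous sulfate heptahydrate: 37.1 mg/L × 3.92 L = 145.432 mg
maltose: 24.8 g/L × 3.92 L = 97.216 g

thiamine hydrochloride 29.243 mg; potassium chloride 16.856 g; nickel chloride hexahydrate 58.016 mg; sodium molybdate dihydrate 22.462 mg; ferrous sulfate heptahydrate 145.432 mg; maltose 97.216 g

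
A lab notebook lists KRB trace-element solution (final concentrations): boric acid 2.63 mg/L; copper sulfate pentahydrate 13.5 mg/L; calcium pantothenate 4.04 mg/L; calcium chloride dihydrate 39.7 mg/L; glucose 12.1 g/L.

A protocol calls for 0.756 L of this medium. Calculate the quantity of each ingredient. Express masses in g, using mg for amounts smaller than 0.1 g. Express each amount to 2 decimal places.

Scale factor relative to 1 L: 0.756.
boric acid: 2.63 mg/L × 0.756 L = 1.99 mg
copper sulfate pentahydrate: 13.5 mg/L × 0.756 L = 10.21 mg
calcium pantothenate: 4.04 mg/L × 0.756 L = 3.05 mg
calcium chloride dihydrate: 39.7 mg/L × 0.756 L = 30.01 mg
glucose: 12.1 g/L × 0.756 L = 9.15 g

boric acid 1.99 mg; copper sulfate pentahydrate 10.21 mg; calcium pantothenate 3.05 mg; calcium chloride dihydrate 30.01 mg; glucose 9.15 g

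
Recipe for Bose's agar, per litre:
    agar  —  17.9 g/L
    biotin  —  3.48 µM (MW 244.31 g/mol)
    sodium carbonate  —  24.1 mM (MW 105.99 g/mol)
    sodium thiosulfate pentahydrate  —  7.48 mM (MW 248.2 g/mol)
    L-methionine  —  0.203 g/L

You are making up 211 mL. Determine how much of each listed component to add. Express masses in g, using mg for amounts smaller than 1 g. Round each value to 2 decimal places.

agar 3.78 g; biotin 0.18 mg; sodium carbonate 538.97 mg; sodium thiosulfate pentahydrate 391.73 mg; L-methionine 42.83 mg

Scale factor relative to 1 L: 0.211.
agar: 17.9 g/L × 0.211 L = 3.78 g
biotin: 3.48 µmol/L × 244.31 g/mol × 0.211 L ÷ 1000 = 0.18 mg
sodium carbonate: 24.1 mmol/L × 105.99 mg/mmol × 0.211 L = 538.97 mg
sodium thiosulfate pentahydrate: 7.48 mmol/L × 248.2 mg/mmol × 0.211 L = 391.73 mg
L-methionine: 0.203 g/L × 0.211 L = 0.042833 g = 42.83 mg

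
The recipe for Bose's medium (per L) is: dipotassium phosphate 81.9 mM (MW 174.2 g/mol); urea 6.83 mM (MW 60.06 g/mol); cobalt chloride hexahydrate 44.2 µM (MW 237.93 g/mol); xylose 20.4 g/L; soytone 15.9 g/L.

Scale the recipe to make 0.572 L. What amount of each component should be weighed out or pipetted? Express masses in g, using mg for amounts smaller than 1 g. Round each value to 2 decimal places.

Working volume: 0.572 L.
dipotassium phosphate: 81.9 mmol/L × 174.2 g/mol × 0.572 L ÷ 1000 = 8.16 g
urea: 6.83 mmol/L × 60.06 mg/mmol × 0.572 L = 234.64 mg
cobalt chloride hexahydrate: 44.2 µmol/L × 237.93 g/mol × 0.572 L ÷ 1000 = 6.02 mg
xylose: 20.4 g/L × 0.572 L = 11.67 g
soytone: 15.9 g/L × 0.572 L = 9.09 g

dipotassium phosphate 8.16 g; urea 234.64 mg; cobalt chloride hexahydrate 6.02 mg; xylose 11.67 g; soytone 9.09 g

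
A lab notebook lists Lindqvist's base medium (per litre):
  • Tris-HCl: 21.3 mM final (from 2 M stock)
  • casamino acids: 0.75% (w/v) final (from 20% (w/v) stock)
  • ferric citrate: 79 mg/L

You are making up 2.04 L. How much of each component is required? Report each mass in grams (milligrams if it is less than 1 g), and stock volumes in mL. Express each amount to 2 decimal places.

Scale factor relative to 1 L: 2.04.
Tris-HCl: C1V1 = C2V2 → 21.3 mM × 2040 mL ÷ 2000 mM = 21.73 mL
casamino acids: dilute stock: 0.75% ÷ 20% × 2040 mL = 76.50 mL
ferric citrate: 79 mg/L × 2.04 L = 161.16 mg

Tris-HCl 21.73 mL; casamino acids 76.50 mL; ferric citrate 161.16 mg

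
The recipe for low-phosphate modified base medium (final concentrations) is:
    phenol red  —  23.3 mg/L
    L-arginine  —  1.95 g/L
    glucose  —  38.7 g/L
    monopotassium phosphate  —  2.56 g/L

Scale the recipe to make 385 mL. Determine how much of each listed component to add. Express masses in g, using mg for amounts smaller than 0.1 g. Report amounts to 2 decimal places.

Target volume = 385 mL = 0.385 L.
phenol red: 23.3 mg/L × 0.385 L = 8.97 mg
L-arginine: 1.95 g/L × 0.385 L = 0.75 g
glucose: 38.7 g/L × 0.385 L = 14.90 g
monopotassium phosphate: 2.56 g/L × 0.385 L = 0.99 g

phenol red 8.97 mg; L-arginine 0.75 g; glucose 14.90 g; monopotassium phosphate 0.99 g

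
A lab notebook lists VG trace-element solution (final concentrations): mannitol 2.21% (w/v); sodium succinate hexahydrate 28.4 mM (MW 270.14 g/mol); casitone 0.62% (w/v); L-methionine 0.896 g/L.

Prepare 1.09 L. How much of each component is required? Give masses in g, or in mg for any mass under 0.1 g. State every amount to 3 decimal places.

Working volume: 1.09 L.
mannitol: 2.21% w/v = 22.1 g/L → 22.1 × 1.09 L = 24.089 g
sodium succinate hexahydrate: 28.4 mmol/L × 270.14 g/mol × 1.09 L ÷ 1000 = 8.362 g
casitone: 0.62 g per 100 mL × 1090 mL ÷ 100 = 6.758 g
L-methionine: 0.896 g/L × 1.09 L = 0.977 g

mannitol 24.089 g; sodium succinate hexahydrate 8.362 g; casitone 6.758 g; L-methionine 0.977 g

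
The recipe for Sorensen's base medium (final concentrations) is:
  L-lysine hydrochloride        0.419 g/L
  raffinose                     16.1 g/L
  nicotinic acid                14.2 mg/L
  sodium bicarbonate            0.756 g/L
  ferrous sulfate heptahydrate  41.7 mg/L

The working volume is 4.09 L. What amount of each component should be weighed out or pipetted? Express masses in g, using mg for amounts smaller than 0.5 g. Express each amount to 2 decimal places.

L-lysine hydrochloride 1.71 g; raffinose 65.85 g; nicotinic acid 58.08 mg; sodium bicarbonate 3.09 g; ferrous sulfate heptahydrate 170.55 mg

Scale factor relative to 1 L: 4.09.
L-lysine hydrochloride: 0.419 g/L × 4.09 L = 1.71 g
raffinose: 16.1 g/L × 4.09 L = 65.85 g
nicotinic acid: 14.2 mg/L × 4.09 L = 58.08 mg
sodium bicarbonate: 0.756 g/L × 4.09 L = 3.09 g
ferrous sulfate heptahydrate: 41.7 mg/L × 4.09 L = 170.55 mg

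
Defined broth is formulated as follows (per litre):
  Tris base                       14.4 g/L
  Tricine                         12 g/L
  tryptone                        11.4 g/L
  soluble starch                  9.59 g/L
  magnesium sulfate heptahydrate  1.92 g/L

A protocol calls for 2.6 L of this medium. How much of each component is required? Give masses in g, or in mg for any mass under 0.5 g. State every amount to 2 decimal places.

Scale factor relative to 1 L: 2.6.
Tris base: 14.4 g/L × 2.6 L = 37.44 g
Tricine: 12 g/L × 2.6 L = 31.20 g
tryptone: 11.4 g/L × 2.6 L = 29.64 g
soluble starch: 9.59 g/L × 2.6 L = 24.93 g
magnesium sulfate heptahydrate: 1.92 g/L × 2.6 L = 4.99 g

Tris base 37.44 g; Tricine 31.20 g; tryptone 29.64 g; soluble starch 24.93 g; magnesium sulfate heptahydrate 4.99 g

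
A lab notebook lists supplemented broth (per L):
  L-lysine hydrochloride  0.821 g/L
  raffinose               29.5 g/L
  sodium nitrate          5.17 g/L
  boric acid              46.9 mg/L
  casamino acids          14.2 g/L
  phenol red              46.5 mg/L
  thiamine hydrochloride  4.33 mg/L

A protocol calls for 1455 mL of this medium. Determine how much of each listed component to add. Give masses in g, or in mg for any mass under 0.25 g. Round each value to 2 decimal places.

Scale factor relative to 1 L: 1.455.
L-lysine hydrochloride: 0.821 g/L × 1.455 L = 1.19 g
raffinose: 29.5 g/L × 1.455 L = 42.92 g
sodium nitrate: 5.17 g/L × 1.455 L = 7.52 g
boric acid: 46.9 mg/L × 1.455 L = 68.24 mg
casamino acids: 14.2 g/L × 1.455 L = 20.66 g
phenol red: 46.5 mg/L × 1.455 L = 67.66 mg
thiamine hydrochloride: 4.33 mg/L × 1.455 L = 6.30 mg

L-lysine hydrochloride 1.19 g; raffinose 42.92 g; sodium nitrate 7.52 g; boric acid 68.24 mg; casamino acids 20.66 g; phenol red 67.66 mg; thiamine hydrochloride 6.30 mg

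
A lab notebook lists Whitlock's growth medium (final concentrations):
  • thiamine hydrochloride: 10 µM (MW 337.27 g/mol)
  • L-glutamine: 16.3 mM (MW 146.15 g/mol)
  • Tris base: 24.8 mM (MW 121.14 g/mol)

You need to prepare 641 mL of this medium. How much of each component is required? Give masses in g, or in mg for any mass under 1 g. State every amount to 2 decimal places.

thiamine hydrochloride 2.16 mg; L-glutamine 1.53 g; Tris base 1.93 g

Scale factor relative to 1 L: 0.641.
thiamine hydrochloride: 10 µmol/L × 337.27 g/mol × 0.641 L ÷ 1000 = 2.16 mg
L-glutamine: 16.3 mmol/L × 146.15 g/mol × 0.641 L ÷ 1000 = 1.53 g
Tris base: 24.8 mmol/L × 121.14 g/mol × 0.641 L ÷ 1000 = 1.93 g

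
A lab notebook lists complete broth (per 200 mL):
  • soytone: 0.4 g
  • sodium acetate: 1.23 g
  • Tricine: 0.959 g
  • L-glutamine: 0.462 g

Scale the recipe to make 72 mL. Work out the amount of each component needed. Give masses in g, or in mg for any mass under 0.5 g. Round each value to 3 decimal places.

Ratio of target to recipe volume: 72 / 200 = 0.36.
soytone: 0.4 g × (72 mL / 200 mL) = 0.144 g = 144.000 mg
sodium acetate: 1.23 g × (72 mL / 200 mL) = 0.4428 g = 442.800 mg
Tricine: 0.959 g × (72 mL / 200 mL) = 0.34524 g = 345.240 mg
L-glutamine: 0.462 g × (72 mL / 200 mL) = 0.16632 g = 166.320 mg

soytone 144.000 mg; sodium acetate 442.800 mg; Tricine 345.240 mg; L-glutamine 166.320 mg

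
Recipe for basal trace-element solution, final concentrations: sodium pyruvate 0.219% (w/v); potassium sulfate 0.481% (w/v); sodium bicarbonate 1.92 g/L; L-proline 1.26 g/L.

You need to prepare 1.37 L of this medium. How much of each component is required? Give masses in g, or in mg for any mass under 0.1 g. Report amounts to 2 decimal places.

sodium pyruvate 3.00 g; potassium sulfate 6.59 g; sodium bicarbonate 2.63 g; L-proline 1.73 g

Scale factor relative to 1 L: 1.37.
sodium pyruvate: 0.219% w/v = 2.19 g/L → 2.19 × 1.37 L = 3.00 g
potassium sulfate: 0.481 g per 100 mL × 1370 mL ÷ 100 = 6.59 g
sodium bicarbonate: 1.92 g/L × 1.37 L = 2.63 g
L-proline: 1.26 g/L × 1.37 L = 1.73 g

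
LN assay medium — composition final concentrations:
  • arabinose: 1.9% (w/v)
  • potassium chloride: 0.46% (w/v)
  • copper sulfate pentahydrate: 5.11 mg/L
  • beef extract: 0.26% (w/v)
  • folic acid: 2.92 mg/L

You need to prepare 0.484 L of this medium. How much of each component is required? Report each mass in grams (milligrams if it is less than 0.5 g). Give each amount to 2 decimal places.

arabinose 9.20 g; potassium chloride 2.23 g; copper sulfate pentahydrate 2.47 mg; beef extract 1.26 g; folic acid 1.41 mg

Scale factor relative to 1 L: 0.484.
arabinose: 1.9% w/v = 19 g/L → 19 × 0.484 L = 9.20 g
potassium chloride: 0.46 g per 100 mL × 484 mL ÷ 100 = 2.23 g
copper sulfate pentahydrate: 5.11 mg/L × 0.484 L = 2.47 mg
beef extract: 0.26 g per 100 mL × 484 mL ÷ 100 = 1.26 g
folic acid: 2.92 mg/L × 0.484 L = 1.41 mg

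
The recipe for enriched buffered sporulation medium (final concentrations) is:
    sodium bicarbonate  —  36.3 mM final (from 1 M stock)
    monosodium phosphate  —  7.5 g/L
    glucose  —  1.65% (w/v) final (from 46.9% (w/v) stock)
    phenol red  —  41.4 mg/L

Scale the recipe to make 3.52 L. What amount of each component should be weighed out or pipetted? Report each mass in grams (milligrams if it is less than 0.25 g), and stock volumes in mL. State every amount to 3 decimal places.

Scale factor relative to 1 L: 3.52.
sodium bicarbonate: dilute stock: 36.3 mM × 3520 mL ÷ 1000 mM = 127.776 mL
monosodium phosphate: 7.5 g/L × 3.52 L = 26.400 g
glucose: C1V1 = C2V2 → 1.65% ÷ 46.9% × 3520 mL = 123.838 mL
phenol red: 41.4 mg/L × 3.52 L = 145.728 mg

sodium bicarbonate 127.776 mL; monosodium phosphate 26.400 g; glucose 123.838 mL; phenol red 145.728 mg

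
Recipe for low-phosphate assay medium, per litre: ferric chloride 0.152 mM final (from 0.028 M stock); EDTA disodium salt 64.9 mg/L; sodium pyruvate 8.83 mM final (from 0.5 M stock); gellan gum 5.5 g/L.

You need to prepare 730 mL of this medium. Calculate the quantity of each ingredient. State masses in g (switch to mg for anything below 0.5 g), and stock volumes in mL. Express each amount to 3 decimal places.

ferric chloride 3.963 mL; EDTA disodium salt 47.377 mg; sodium pyruvate 12.892 mL; gellan gum 4.015 g

Scale factor relative to 1 L: 0.73.
ferric chloride: C1V1 = C2V2 → 0.152 mM × 730 mL ÷ 28 mM = 3.963 mL
EDTA disodium salt: 64.9 mg/L × 0.73 L = 47.377 mg
sodium pyruvate: C1V1 = C2V2 → 8.83 mM × 730 mL ÷ 500 mM = 12.892 mL
gellan gum: 5.5 g/L × 0.73 L = 4.015 g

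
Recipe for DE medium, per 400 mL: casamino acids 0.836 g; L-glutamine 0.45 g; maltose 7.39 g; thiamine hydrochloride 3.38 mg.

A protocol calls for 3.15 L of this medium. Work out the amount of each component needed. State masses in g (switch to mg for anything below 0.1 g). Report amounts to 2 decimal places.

Ratio of target to recipe volume: 3150 / 400 = 7.875.
casamino acids: 0.836 g × (3150 mL / 400 mL) = 6.58 g
L-glutamine: 0.45 g × (3150 mL / 400 mL) = 3.54 g
maltose: 7.39 g × (3150 mL / 400 mL) = 58.20 g
thiamine hydrochloride: 3.38 mg × (3150 mL / 400 mL) = 26.62 mg

casamino acids 6.58 g; L-glutamine 3.54 g; maltose 58.20 g; thiamine hydrochloride 26.62 mg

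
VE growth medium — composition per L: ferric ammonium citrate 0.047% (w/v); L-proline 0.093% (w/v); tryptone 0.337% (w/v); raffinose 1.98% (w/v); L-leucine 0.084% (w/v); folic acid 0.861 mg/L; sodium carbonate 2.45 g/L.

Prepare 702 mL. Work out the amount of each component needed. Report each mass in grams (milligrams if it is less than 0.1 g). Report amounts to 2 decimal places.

ferric ammonium citrate 0.33 g; L-proline 0.65 g; tryptone 2.37 g; raffinose 13.90 g; L-leucine 0.59 g; folic acid 0.60 mg; sodium carbonate 1.72 g

Working volume: 702 mL = 0.702 L.
ferric ammonium citrate: 0.047 g per 100 mL × 702 mL ÷ 100 = 0.33 g
L-proline: 0.093% w/v = 0.93 g/L → 0.93 × 0.702 L = 0.65 g
tryptone: 0.337% w/v = 3.37 g/L → 3.37 × 0.702 L = 2.37 g
raffinose: 1.98% w/v = 19.8 g/L → 19.8 × 0.702 L = 13.90 g
L-leucine: 0.084 g per 100 mL × 702 mL ÷ 100 = 0.59 g
folic acid: 0.861 mg/L × 0.702 L = 0.60 mg
sodium carbonate: 2.45 g/L × 0.702 L = 1.72 g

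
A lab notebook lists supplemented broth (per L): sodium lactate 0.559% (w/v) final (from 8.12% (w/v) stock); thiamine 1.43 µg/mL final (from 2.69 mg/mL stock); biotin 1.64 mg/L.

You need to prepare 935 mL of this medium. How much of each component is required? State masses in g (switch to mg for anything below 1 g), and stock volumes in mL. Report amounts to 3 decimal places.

sodium lactate 64.368 mL; thiamine 0.497 mL; biotin 1.533 mg

Target volume = 935 mL = 0.935 L.
sodium lactate: dilute stock: 0.559% ÷ 8.12% × 935 mL = 64.368 mL
thiamine: dilute stock: 1.43 µg/mL × 935 mL ÷ 2690 µg/mL = 0.497 mL
biotin: 1.64 mg/L × 0.935 L = 1.533 mg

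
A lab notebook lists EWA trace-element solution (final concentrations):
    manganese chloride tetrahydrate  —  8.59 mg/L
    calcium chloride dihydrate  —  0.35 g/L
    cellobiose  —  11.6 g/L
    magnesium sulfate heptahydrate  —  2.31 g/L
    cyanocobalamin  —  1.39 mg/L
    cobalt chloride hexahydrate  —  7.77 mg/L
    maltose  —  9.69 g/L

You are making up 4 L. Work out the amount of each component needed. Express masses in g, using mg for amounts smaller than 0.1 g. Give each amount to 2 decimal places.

Working volume: 4 L.
manganese chloride tetrahydrate: 8.59 mg/L × 4 L = 34.36 mg
calcium chloride dihydrate: 0.35 g/L × 4 L = 1.40 g
cellobiose: 11.6 g/L × 4 L = 46.40 g
magnesium sulfate heptahydrate: 2.31 g/L × 4 L = 9.24 g
cyanocobalamin: 1.39 mg/L × 4 L = 5.56 mg
cobalt chloride hexahydrate: 7.77 mg/L × 4 L = 31.08 mg
maltose: 9.69 g/L × 4 L = 38.76 g

manganese chloride tetrahydrate 34.36 mg; calcium chloride dihydrate 1.40 g; cellobiose 46.40 g; magnesium sulfate heptahydrate 9.24 g; cyanocobalamin 5.56 mg; cobalt chloride hexahydrate 31.08 mg; maltose 38.76 g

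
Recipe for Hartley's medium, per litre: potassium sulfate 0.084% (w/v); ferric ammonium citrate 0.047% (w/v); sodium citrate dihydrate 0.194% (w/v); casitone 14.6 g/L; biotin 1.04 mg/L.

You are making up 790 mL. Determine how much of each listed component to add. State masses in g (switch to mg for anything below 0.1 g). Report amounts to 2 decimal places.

potassium sulfate 0.66 g; ferric ammonium citrate 0.37 g; sodium citrate dihydrate 1.53 g; casitone 11.53 g; biotin 0.82 mg

Working volume: 790 mL = 0.79 L.
potassium sulfate: 0.084 g per 100 mL × 790 mL ÷ 100 = 0.66 g
ferric ammonium citrate: 0.047 g per 100 mL × 790 mL ÷ 100 = 0.37 g
sodium citrate dihydrate: 0.194% w/v = 1.94 g/L → 1.94 × 0.79 L = 1.53 g
casitone: 14.6 g/L × 0.79 L = 11.53 g
biotin: 1.04 mg/L × 0.79 L = 0.82 mg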